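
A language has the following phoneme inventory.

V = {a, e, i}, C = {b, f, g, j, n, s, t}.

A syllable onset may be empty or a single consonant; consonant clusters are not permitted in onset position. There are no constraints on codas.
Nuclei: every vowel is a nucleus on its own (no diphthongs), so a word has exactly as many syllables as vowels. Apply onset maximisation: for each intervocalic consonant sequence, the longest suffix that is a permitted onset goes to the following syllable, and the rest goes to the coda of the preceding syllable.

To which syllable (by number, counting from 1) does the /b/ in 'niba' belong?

2

The vowels are i, a — 2 nuclei, so 2 syllables.
V1 /i/ – V2 /a/: /b/ is a single consonant, so it becomes the next onset.
Result: ni.ba.
The /b/ is in the onset of syllable 2 (/ba/).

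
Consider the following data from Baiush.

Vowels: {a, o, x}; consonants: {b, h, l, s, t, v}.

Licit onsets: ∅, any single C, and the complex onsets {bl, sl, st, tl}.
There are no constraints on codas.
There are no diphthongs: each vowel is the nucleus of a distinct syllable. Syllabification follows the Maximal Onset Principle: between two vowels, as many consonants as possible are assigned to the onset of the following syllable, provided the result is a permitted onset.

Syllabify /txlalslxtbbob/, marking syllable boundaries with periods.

tx.lal.slxtb.bob

The vowels are x, a, x, o — 4 nuclei, so 4 syllables.
Between /x/ (V1) and /a/ (V2): /l/ is a single consonant, so it becomes the next onset.
Between /a/ (V2) and /x/ (V3): /lsl/ — longest licit onset from the right is /sl/, leaving /l/ as coda.
Between /x/ (V3) and /o/ (V4): /tbb/ — longest licit onset from the right is /b/, leaving /tb/ as coda.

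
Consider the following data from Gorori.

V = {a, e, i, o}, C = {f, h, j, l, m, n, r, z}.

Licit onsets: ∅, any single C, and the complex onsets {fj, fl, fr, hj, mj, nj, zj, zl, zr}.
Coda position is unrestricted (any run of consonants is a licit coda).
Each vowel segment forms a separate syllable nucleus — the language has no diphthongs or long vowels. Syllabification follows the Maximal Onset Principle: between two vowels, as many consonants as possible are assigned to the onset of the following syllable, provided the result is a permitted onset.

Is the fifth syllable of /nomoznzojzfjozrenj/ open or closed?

closed

Nuclei (vowels): o, o, o, o, e → 5 syllables.
V1 /o/ – V2 /o/: /m/ → onset of the next syllable (single consonants are always licit onsets).
V2 /o/ – V3 /o/: /znz/ splits as /zn/ + /z/ (/z/ is the longest suffix that is a licit onset).
V3 /o/ – V4 /o/: /jzfj/ — longest licit onset from the right is /fj/, leaving /jz/ as coda.
V4 /o/ – V5 /e/: /zr/ — entire cluster is a permitted onset → onset /zr/, coda ∅.
Syllabification: no.mozn.zojz.fjo.zrenj.
Syllable 5 is /zrenj/ with coda /nj/, so it is closed.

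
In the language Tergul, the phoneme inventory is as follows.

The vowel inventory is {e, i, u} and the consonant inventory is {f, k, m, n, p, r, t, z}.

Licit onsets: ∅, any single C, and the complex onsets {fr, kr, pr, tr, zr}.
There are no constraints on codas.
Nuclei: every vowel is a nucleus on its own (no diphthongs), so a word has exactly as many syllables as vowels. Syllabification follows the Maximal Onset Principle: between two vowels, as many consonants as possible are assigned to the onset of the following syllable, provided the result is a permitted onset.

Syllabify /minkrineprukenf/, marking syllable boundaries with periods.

min.kri.ne.pru.kenf

The vowels are i, i, e, u, e — 5 nuclei, so 5 syllables.
Between /i/ (V1) and /i/ (V2): /nkr/ — longest licit onset from the right is /kr/, leaving /n/ as coda.
Between /i/ (V2) and /e/ (V3): /n/ → onset of the next syllable (single consonants are always licit onsets).
Between /e/ (V3) and /u/ (V4): cluster /pr/ — /pr/ is itself a permitted onset, so the whole cluster goes right; preceding coda = ∅.
Between /u/ (V4) and /e/ (V5): just /k/ — single C goes to the following onset.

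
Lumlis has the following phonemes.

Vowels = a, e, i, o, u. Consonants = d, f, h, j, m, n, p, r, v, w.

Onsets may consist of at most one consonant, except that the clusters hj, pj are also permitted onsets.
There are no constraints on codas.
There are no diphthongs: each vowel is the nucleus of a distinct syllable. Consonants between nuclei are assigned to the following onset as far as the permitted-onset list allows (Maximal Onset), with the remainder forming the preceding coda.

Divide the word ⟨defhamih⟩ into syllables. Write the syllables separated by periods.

Vowels present: e, a, i; each is a nucleus, giving 3 syllables.
V1 /e/ – V2 /a/: /fh/ splits as /f/ + /h/ (/h/ is the longest suffix that is a licit onset).
V2 /a/ – V3 /i/: just /m/ — single C goes to the following onset.

def.ha.mih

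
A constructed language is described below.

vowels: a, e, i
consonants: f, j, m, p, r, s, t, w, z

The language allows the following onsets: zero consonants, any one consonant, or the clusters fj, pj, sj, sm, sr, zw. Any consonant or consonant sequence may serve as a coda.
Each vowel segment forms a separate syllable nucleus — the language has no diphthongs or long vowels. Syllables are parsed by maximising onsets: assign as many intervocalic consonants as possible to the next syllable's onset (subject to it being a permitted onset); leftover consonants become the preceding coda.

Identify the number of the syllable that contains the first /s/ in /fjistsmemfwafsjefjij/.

Nuclei (vowels): i, e, a, e, i → 5 syllables.
Between /i/ (V1) and /e/ (V2): /stsm/ splits as /st/ + /sm/ (/sm/ is the longest suffix that is a licit onset).
Between /e/ (V2) and /a/ (V3): /mfw/ splits as /mf/ + /w/ (/w/ is the longest suffix that is a licit onset).
Between /a/ (V3) and /e/ (V4): /fsj/ splits as /f/ + /sj/ (/sj/ is the longest suffix that is a licit onset).
Between /e/ (V4) and /i/ (V5): cluster /fj/ — /fj/ is itself a permitted onset, so the whole cluster goes right; preceding coda = ∅.
So the parse is fjist.smemf.waf.sje.fjij.
The first /s/ is in the coda of syllable 1 (/fjist/).

1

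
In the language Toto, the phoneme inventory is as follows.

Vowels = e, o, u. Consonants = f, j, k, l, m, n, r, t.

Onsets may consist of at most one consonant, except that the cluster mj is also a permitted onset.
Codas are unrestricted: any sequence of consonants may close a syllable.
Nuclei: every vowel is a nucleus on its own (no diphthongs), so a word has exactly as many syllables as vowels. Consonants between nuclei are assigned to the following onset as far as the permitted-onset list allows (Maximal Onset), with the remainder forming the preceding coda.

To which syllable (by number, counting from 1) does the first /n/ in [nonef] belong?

Vowels present: o, e; each is a nucleus, giving 2 syllables.
V1 /o/ – V2 /e/: /n/ → onset of the next syllable (single consonants are always licit onsets).
Putting it together: no.nef.
The first /n/ is in the onset of syllable 1 (/no/).

1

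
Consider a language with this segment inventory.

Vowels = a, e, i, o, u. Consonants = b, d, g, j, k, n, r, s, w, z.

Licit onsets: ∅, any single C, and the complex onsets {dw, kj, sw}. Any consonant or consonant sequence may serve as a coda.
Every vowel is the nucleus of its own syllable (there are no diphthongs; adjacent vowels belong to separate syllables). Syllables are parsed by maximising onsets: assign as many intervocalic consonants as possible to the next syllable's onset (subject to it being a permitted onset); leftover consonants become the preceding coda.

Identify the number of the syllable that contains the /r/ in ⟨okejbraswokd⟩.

3

The vowels are o, e, a, o — 4 nuclei, so 4 syllables.
V1 /o/ – V2 /e/: /k/ → onset of the next syllable (single consonants are always licit onsets).
V2 /e/ – V3 /a/: /jbr/ — longest licit onset from the right is /r/, leaving /jb/ as coda.
V3 /a/ – V4 /o/: /sw/ is a licit onset in full, so it all attaches to the next syllable.
Putting it together: o.kejb.ra.swokd.
The /r/ is in the onset of syllable 3 (/ra/).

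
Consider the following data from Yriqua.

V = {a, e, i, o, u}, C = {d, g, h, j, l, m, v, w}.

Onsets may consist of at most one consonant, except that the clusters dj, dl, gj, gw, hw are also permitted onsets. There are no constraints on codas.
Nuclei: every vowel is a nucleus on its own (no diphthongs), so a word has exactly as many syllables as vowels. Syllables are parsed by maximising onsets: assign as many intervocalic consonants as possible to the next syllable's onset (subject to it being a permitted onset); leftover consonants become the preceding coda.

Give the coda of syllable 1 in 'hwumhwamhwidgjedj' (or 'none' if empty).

Nuclei (vowels): u, a, i, e → 4 syllables.
V1 /u/ – V2 /a/: /mhw/ splits as /m/ + /hw/ (/hw/ is the longest suffix that is a licit onset).
V2 /a/ – V3 /i/: /mhw/ — longest licit onset from the right is /hw/, leaving /m/ as coda.
V3 /i/ – V4 /e/: cluster /dgj/ — the longest permitted-onset suffix is /gj/; onset = /gj/, preceding coda = /d/.
So the parse is hwum.hwam.hwid.gjedj.
Syllable 1 is /hwum/: onset /hw/, nucleus /u/, coda /m/.

m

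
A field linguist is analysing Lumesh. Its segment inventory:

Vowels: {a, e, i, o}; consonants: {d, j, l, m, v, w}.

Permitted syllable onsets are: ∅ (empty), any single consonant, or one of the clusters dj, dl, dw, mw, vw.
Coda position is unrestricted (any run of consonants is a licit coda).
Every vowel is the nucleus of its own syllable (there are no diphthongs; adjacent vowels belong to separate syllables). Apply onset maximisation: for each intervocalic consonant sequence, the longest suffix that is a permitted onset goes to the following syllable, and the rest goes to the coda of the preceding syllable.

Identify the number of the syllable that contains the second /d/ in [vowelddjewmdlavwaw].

The vowels are o, e, e, a, a — 5 nuclei, so 5 syllables.
V1 /o/ – V2 /e/: /w/ is a single consonant, so it becomes the next onset.
V2 /e/ – V3 /e/: cluster /lddj/ — the longest permitted-onset suffix is /dj/; onset = /dj/, preceding coda = /ld/.
V3 /e/ – V4 /a/: cluster /wmdl/ — the longest permitted-onset suffix is /dl/; onset = /dl/, preceding coda = /wm/.
V4 /a/ – V5 /a/: /vw/ — entire cluster is a permitted onset → onset /vw/, coda ∅.
Putting it together: vo.weld.djewm.dla.vwaw.
The second /d/ is in the onset of syllable 3 (/djewm/).

3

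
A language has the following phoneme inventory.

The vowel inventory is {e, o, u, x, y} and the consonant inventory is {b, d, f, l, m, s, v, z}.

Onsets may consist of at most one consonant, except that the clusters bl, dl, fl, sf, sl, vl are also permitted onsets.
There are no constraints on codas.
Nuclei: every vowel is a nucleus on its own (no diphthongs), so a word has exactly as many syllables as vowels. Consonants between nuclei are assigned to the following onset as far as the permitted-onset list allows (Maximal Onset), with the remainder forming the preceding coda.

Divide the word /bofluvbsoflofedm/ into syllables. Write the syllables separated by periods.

Vowels present: o, u, o, o, e; each is a nucleus, giving 5 syllables.
σ1/σ2 boundary: /fl/ — entire cluster is a permitted onset → onset /fl/, coda ∅.
σ2/σ3 boundary: /vbs/ splits as /vb/ + /s/ (/s/ is the longest suffix that is a licit onset).
σ3/σ4 boundary: /fl/ — entire cluster is a permitted onset → onset /fl/, coda ∅.
σ4/σ5 boundary: /f/ → onset of the next syllable (single consonants are always licit onsets).

bo.fluvb.so.flo.fedm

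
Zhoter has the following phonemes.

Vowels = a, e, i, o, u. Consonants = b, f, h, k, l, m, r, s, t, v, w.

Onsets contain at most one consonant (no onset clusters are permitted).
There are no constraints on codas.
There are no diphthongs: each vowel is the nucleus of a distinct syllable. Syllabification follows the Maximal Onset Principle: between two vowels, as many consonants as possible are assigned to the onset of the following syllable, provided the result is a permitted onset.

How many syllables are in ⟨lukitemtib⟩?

Vowels present: u, i, e, i; each is a nucleus, giving 4 syllables.

4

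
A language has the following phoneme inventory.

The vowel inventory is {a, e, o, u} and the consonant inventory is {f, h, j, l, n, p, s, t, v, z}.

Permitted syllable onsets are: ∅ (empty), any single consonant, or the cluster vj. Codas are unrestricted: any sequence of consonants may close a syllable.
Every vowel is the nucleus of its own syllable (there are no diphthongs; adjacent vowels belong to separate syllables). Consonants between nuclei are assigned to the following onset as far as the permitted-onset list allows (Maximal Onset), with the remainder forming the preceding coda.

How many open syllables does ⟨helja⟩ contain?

The vowels are e, a — 2 nuclei, so 2 syllables.
σ1/σ2 boundary: /lj/ splits as /l/ + /j/ (/j/ is the longest suffix that is a licit onset).
Putting it together: hel.ja.
Classifying each syllable: /hel/ (closed), /ja/ (open).
Open syllables: 1.

1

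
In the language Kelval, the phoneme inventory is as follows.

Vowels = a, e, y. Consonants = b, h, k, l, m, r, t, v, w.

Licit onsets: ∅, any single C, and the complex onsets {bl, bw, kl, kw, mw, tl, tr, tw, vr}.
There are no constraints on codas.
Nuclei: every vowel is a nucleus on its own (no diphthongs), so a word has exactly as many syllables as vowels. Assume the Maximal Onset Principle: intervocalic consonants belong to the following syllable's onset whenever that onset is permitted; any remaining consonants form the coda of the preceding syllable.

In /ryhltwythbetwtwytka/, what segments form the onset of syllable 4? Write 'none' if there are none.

tw

Nuclei (vowels): y, y, e, y, a → 5 syllables.
V1 /y/ – V2 /y/: /hltw/ splits as /hl/ + /tw/ (/tw/ is the longest suffix that is a licit onset).
V2 /y/ – V3 /e/: /thb/ — longest licit onset from the right is /b/, leaving /th/ as coda.
V3 /e/ – V4 /y/: /twtw/ splits as /tw/ + /tw/ (/tw/ is the longest suffix that is a licit onset).
V4 /y/ – V5 /a/: /tk/ — longest licit onset from the right is /k/, leaving /t/ as coda.
Syllabification: ryhl.twyth.betw.twyt.ka.
Syllable 4 is /twyt/: onset /tw/, nucleus /y/, coda /t/.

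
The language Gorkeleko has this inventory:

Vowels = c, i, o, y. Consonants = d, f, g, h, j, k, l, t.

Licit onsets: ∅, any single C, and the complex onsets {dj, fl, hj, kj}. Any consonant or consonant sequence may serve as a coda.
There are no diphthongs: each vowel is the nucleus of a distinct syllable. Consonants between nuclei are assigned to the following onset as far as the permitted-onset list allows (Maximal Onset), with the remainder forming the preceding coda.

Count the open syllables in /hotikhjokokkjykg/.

The vowels are o, i, o, o, y — 5 nuclei, so 5 syllables.
σ1/σ2 boundary: /t/ → onset of the next syllable (single consonants are always licit onsets).
σ2/σ3 boundary: /khj/ splits as /k/ + /hj/ (/hj/ is the longest suffix that is a licit onset).
σ3/σ4 boundary: /k/ is a single consonant, so it becomes the next onset.
σ4/σ5 boundary: cluster /kkj/ — the longest permitted-onset suffix is /kj/; onset = /kj/, preceding coda = /k/.
Putting it together: ho.tik.hjo.kok.kjykg.
Classifying each syllable: /ho/ (open), /tik/ (closed), /hjo/ (open), /kok/ (closed), /kjykg/ (closed).
Open syllables: 2.

2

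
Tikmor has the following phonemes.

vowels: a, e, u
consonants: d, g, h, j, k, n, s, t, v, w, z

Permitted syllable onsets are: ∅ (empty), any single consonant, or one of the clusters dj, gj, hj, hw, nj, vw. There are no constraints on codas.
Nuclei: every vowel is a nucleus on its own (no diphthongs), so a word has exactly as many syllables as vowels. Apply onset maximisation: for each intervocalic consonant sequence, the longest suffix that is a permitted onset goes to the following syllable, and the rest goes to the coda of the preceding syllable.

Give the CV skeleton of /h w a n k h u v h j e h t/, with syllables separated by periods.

CCVCC.CVC.CCVCC

Vowels present: a, u, e; each is a nucleus, giving 3 syllables.
Between /a/ (V1) and /u/ (V2): /nkh/ splits as /nk/ + /h/ (/h/ is the longest suffix that is a licit onset).
Between /u/ (V2) and /e/ (V3): /vhj/ — longest licit onset from the right is /hj/, leaving /v/ as coda.
So the parse is hwank.huv.hjeht.
Mapping each syllable to C/V: /hwank/ → CCVCC, /huv/ → CVC, /hjeht/ → CCVCC.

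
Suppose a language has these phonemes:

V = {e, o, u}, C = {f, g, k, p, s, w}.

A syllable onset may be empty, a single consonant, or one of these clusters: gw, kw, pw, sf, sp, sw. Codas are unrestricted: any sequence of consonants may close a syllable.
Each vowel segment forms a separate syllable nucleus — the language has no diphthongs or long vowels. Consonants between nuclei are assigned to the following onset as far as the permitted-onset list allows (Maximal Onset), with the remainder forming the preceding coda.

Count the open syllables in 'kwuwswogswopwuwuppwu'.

The vowels are u, o, o, u, u, u — 6 nuclei, so 6 syllables.
/u…o/ gap (V1→V2): /wsw/; trying suffixes from longest down, /sw/ is the first permitted one, so coda /w/ | onset /sw/.
/o…o/ gap (V2→V3): cluster /gsw/ — the longest permitted-onset suffix is /sw/; onset = /sw/, preceding coda = /g/.
/o…u/ gap (V3→V4): cluster /pw/ — /pw/ is itself a permitted onset, so the whole cluster goes right; preceding coda = ∅.
/u…u/ gap (V4→V5): /w/ → onset of the next syllable (single consonants are always licit onsets).
/u…u/ gap (V5→V6): cluster /ppw/ — the longest permitted-onset suffix is /pw/; onset = /pw/, preceding coda = /p/.
Putting it together: kwuw.swog.swo.pwu.wup.pwu.
Classifying each syllable: /kwuw/ (closed), /swog/ (closed), /swo/ (open), /pwu/ (open), /wup/ (closed), /pwu/ (open).
Open syllables: 3.

3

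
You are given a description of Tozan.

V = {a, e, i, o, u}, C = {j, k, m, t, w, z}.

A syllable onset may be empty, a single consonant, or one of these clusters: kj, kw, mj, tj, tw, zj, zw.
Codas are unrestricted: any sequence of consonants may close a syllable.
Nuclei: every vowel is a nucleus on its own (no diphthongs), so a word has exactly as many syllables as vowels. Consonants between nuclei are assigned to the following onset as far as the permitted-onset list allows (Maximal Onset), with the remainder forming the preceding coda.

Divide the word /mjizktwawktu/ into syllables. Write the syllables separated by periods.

mjizk.twawk.tu

Vowels present: i, a, u; each is a nucleus, giving 3 syllables.
σ1/σ2 boundary: cluster /zktw/ — the longest permitted-onset suffix is /tw/; onset = /tw/, preceding coda = /zk/.
σ2/σ3 boundary: /wkt/; trying suffixes from longest down, /t/ is the first permitted one, so coda /wk/ | onset /t/.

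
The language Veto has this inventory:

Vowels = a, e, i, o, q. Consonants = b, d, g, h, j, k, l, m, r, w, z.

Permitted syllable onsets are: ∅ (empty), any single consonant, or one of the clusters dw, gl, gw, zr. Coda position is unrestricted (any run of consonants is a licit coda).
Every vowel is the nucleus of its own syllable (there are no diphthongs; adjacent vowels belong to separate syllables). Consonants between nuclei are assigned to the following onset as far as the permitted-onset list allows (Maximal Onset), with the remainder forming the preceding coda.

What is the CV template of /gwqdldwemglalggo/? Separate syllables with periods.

CCVCC.CCVC.CCVCC.CV

The vowels are q, e, a, o — 4 nuclei, so 4 syllables.
V1 /q/ – V2 /e/: /dldw/ — longest licit onset from the right is /dw/, leaving /dl/ as coda.
V2 /e/ – V3 /a/: /mgl/ splits as /m/ + /gl/ (/gl/ is the longest suffix that is a licit onset).
V3 /a/ – V4 /o/: cluster /lgg/ — the longest permitted-onset suffix is /g/; onset = /g/, preceding coda = /lg/.
So the parse is gwqdl.dwem.glalg.go.
Mapping each syllable to C/V: /gwqdl/ → CCVCC, /dwem/ → CCVC, /glalg/ → CCVCC, /go/ → CV.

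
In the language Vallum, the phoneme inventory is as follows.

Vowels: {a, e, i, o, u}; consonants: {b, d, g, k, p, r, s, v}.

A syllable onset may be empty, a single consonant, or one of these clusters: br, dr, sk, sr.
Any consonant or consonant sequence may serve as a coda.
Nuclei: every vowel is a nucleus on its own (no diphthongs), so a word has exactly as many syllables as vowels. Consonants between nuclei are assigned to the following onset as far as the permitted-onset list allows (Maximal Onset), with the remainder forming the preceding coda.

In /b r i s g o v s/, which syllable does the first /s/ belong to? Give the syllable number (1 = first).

1

Vowels present: i, o; each is a nucleus, giving 2 syllables.
Between /i/ (V1) and /o/ (V2): cluster /sg/ — the longest permitted-onset suffix is /g/; onset = /g/, preceding coda = /s/.
So the parse is bris.govs.
The first /s/ is in the coda of syllable 1 (/bris/).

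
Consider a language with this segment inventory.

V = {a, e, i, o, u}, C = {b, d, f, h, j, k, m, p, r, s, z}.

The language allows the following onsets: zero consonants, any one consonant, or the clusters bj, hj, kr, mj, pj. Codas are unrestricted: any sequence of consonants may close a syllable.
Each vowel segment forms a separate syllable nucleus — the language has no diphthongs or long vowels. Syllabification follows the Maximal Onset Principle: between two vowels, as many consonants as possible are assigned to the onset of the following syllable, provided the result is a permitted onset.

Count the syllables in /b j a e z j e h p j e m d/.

The vowels are a, e, e, e — 4 nuclei, so 4 syllables.

4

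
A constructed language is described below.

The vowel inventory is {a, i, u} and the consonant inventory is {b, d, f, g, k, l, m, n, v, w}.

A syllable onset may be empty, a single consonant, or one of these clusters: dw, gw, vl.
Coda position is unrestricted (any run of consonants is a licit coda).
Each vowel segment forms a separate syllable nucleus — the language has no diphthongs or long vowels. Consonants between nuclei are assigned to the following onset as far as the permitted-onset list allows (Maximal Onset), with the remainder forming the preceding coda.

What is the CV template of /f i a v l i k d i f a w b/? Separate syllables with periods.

CV.V.CCVC.CV.CVCC

The vowels are i, a, i, i, a — 5 nuclei, so 5 syllables.
σ1/σ2 boundary: hiatus — the boundary sits between the two vowels.
σ2/σ3 boundary: /vl/ is a licit onset in full, so it all attaches to the next syllable.
σ3/σ4 boundary: /kd/ — longest licit onset from the right is /d/, leaving /k/ as coda.
σ4/σ5 boundary: just /f/ — single C goes to the following onset.
Result: fi.a.vlik.di.fawb.
Mapping each syllable to C/V: /fi/ → CV, /a/ → V, /vlik/ → CCVC, /di/ → CV, /fawb/ → CVCC.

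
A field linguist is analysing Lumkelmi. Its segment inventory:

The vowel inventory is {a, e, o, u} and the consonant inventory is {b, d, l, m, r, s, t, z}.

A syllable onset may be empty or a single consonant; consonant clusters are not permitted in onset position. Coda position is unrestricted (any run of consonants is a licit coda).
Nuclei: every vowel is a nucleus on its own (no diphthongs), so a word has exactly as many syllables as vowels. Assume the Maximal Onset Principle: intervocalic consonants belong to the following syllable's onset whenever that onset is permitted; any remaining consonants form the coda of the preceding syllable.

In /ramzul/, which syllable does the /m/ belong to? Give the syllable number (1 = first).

Vowels present: a, u; each is a nucleus, giving 2 syllables.
V1 /a/ – V2 /u/: /mz/ splits as /m/ + /z/ (/z/ is the longest suffix that is a licit onset).
Result: ram.zul.
The /m/ is in the coda of syllable 1 (/ram/).

1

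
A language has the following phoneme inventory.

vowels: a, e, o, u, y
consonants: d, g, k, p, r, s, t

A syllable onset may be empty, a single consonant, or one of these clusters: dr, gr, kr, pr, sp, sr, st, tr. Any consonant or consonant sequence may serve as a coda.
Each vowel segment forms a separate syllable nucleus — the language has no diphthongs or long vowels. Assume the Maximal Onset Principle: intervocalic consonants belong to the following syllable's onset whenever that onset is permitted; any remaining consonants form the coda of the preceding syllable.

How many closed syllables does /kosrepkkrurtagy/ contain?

The vowels are o, e, u, a, y — 5 nuclei, so 5 syllables.
V1 /o/ – V2 /e/: cluster /sr/ — /sr/ is itself a permitted onset, so the whole cluster goes right; preceding coda = ∅.
V2 /e/ – V3 /u/: /pkkr/ splits as /pk/ + /kr/ (/kr/ is the longest suffix that is a licit onset).
V3 /u/ – V4 /a/: /rt/ — longest licit onset from the right is /t/, leaving /r/ as coda.
V4 /a/ – V5 /y/: /g/ is a single consonant, so it becomes the next onset.
Result: ko.srepk.krur.ta.gy.
Classifying each syllable: /ko/ (open), /srepk/ (closed), /krur/ (closed), /ta/ (open), /gy/ (open).
Closed syllables: 2.

2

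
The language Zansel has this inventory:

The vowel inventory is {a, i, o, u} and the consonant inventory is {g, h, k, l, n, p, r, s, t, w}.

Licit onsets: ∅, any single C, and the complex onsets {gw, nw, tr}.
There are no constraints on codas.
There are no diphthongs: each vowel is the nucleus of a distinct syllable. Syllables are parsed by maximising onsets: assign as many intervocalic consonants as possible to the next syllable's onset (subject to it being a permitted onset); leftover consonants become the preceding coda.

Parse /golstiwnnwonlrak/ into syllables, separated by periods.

gols.tiwn.nwonl.rak

Vowels present: o, i, o, a; each is a nucleus, giving 4 syllables.
V1 /o/ – V2 /i/: /lst/; trying suffixes from longest down, /t/ is the first permitted one, so coda /ls/ | onset /t/.
V2 /i/ – V3 /o/: cluster /wnnw/ — the longest permitted-onset suffix is /nw/; onset = /nw/, preceding coda = /wn/.
V3 /o/ – V4 /a/: /nlr/; trying suffixes from longest down, /r/ is the first permitted one, so coda /nl/ | onset /r/.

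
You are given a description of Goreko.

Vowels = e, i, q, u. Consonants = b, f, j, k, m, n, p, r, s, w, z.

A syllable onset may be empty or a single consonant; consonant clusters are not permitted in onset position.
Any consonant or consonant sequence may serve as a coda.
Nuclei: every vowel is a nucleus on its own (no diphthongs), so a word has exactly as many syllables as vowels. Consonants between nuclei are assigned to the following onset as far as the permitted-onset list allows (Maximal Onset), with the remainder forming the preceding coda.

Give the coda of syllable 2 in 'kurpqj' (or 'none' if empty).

j

The vowels are u, q — 2 nuclei, so 2 syllables.
V1 /u/ – V2 /q/: /rp/; trying suffixes from longest down, /p/ is the first permitted one, so coda /r/ | onset /p/.
Result: kur.pqj.
Syllable 2 is /pqj/: onset /p/, nucleus /q/, coda /j/.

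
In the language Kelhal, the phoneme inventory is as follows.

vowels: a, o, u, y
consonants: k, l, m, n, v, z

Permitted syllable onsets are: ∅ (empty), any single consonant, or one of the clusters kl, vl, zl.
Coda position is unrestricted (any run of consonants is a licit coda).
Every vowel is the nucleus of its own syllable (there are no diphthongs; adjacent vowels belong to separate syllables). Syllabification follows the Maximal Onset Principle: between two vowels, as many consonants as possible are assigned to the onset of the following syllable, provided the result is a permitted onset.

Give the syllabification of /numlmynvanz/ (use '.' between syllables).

numl.myn.vanz

Nuclei (vowels): u, y, a → 3 syllables.
V1 /u/ – V2 /y/: cluster /mlm/ — the longest permitted-onset suffix is /m/; onset = /m/, preceding coda = /ml/.
V2 /y/ – V3 /a/: /nv/ — longest licit onset from the right is /v/, leaving /n/ as coda.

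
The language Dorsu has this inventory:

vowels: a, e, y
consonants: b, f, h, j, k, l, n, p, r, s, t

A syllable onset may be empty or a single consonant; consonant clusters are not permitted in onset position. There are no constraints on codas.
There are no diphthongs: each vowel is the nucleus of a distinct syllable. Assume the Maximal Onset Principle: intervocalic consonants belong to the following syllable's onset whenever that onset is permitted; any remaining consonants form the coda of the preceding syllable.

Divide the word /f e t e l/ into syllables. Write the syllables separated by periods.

Vowels present: e, e; each is a nucleus, giving 2 syllables.
/e…e/ gap (V1→V2): /t/ is a single consonant, so it becomes the next onset.

fe.tel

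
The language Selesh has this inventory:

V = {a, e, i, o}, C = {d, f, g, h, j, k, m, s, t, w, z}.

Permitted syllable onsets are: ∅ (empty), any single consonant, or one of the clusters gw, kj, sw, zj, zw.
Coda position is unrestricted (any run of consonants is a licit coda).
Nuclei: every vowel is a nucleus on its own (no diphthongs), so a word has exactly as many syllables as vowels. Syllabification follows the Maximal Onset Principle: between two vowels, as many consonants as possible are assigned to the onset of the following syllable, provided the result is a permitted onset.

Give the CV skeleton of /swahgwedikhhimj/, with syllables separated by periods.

CCVC.CCV.CVCC.CVCC

Vowels present: a, e, i, i; each is a nucleus, giving 4 syllables.
V1 /a/ – V2 /e/: /hgw/ splits as /h/ + /gw/ (/gw/ is the longest suffix that is a licit onset).
V2 /e/ – V3 /i/: /d/ is a single consonant, so it becomes the next onset.
V3 /i/ – V4 /i/: /khh/; trying suffixes from longest down, /h/ is the first permitted one, so coda /kh/ | onset /h/.
Putting it together: swah.gwe.dikh.himj.
Mapping each syllable to C/V: /swah/ → CCVC, /gwe/ → CCV, /dikh/ → CVCC, /himj/ → CVCC.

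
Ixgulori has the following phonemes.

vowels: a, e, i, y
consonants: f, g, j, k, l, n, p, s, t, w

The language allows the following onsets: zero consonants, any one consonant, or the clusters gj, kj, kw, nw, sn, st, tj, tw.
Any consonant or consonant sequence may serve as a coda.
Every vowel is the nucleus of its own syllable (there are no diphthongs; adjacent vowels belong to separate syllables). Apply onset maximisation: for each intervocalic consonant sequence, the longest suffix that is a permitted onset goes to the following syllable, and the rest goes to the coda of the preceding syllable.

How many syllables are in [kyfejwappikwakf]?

5

The vowels are y, e, a, i, a — 5 nuclei, so 5 syllables.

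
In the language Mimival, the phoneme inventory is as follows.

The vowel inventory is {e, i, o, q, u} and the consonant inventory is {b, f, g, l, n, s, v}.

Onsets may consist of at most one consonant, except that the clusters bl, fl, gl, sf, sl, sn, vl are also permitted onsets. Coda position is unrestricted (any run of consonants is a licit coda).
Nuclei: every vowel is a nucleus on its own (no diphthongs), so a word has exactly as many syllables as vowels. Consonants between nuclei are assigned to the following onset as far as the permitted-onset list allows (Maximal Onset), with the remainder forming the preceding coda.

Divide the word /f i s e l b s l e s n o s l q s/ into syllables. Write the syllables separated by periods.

Nuclei (vowels): i, e, e, o, q → 5 syllables.
V1 /i/ – V2 /e/: just /s/ — single C goes to the following onset.
V2 /e/ – V3 /e/: /lbsl/ — longest licit onset from the right is /sl/, leaving /lb/ as coda.
V3 /e/ – V4 /o/: cluster /sn/ — /sn/ is itself a permitted onset, so the whole cluster goes right; preceding coda = ∅.
V4 /o/ – V5 /q/: /sl/ — entire cluster is a permitted onset → onset /sl/, coda ∅.

fi.selb.sle.sno.slqs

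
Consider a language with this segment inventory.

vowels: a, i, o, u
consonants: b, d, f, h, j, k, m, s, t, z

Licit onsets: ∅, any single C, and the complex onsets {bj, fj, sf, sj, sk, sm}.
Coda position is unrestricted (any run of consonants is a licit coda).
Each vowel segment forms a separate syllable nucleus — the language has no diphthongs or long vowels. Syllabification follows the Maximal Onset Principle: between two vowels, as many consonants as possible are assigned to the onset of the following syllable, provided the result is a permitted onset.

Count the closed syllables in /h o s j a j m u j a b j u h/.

2

The vowels are o, a, u, a, u — 5 nuclei, so 5 syllables.
V1 /o/ – V2 /a/: cluster /sj/ — /sj/ is itself a permitted onset, so the whole cluster goes right; preceding coda = ∅.
V2 /a/ – V3 /u/: /jm/; trying suffixes from longest down, /m/ is the first permitted one, so coda /j/ | onset /m/.
V3 /u/ – V4 /a/: /j/ → onset of the next syllable (single consonants are always licit onsets).
V4 /a/ – V5 /u/: cluster /bj/ — /bj/ is itself a permitted onset, so the whole cluster goes right; preceding coda = ∅.
Result: ho.sjaj.mu.ja.bjuh.
Classifying each syllable: /ho/ (open), /sjaj/ (closed), /mu/ (open), /ja/ (open), /bjuh/ (closed).
Closed syllables: 2.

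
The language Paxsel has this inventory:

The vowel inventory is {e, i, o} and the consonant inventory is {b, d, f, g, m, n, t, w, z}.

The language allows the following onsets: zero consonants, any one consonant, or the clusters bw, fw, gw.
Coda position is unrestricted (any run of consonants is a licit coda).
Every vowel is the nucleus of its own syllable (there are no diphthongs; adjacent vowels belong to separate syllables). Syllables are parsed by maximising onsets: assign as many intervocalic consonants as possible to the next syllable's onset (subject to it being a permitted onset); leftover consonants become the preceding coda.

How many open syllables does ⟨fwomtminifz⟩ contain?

Nuclei (vowels): o, i, i → 3 syllables.
/o…i/ gap (V1→V2): cluster /mtm/ — the longest permitted-onset suffix is /m/; onset = /m/, preceding coda = /mt/.
/i…i/ gap (V2→V3): /n/ → onset of the next syllable (single consonants are always licit onsets).
So the parse is fwomt.mi.nifz.
Classifying each syllable: /fwomt/ (closed), /mi/ (open), /nifz/ (closed).
Open syllables: 1.

1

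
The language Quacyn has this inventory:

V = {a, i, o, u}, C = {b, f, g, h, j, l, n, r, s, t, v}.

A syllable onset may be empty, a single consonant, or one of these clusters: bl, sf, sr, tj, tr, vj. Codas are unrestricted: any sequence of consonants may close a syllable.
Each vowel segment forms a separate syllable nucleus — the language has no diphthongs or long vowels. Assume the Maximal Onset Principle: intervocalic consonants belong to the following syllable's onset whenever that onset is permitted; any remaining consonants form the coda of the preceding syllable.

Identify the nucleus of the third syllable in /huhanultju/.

Nuclei (vowels): u, a, u, u → 4 syllables.
The third nucleus (vowel 3 from the left) is /u/.

u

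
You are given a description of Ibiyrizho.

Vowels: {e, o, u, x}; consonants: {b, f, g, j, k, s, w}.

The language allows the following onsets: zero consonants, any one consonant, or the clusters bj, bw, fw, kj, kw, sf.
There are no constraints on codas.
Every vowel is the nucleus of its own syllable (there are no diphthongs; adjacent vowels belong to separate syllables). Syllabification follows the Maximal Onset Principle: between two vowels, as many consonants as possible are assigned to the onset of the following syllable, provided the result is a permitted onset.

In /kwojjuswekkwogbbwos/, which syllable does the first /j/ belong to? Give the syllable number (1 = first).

Vowels present: o, u, e, o, o; each is a nucleus, giving 5 syllables.
/o…u/ gap (V1→V2): cluster /jj/ — the longest permitted-onset suffix is /j/; onset = /j/, preceding coda = /j/.
/u…e/ gap (V2→V3): cluster /sw/ — the longest permitted-onset suffix is /w/; onset = /w/, preceding coda = /s/.
/e…o/ gap (V3→V4): /kkw/; trying suffixes from longest down, /kw/ is the first permitted one, so coda /k/ | onset /kw/.
/o…o/ gap (V4→V5): cluster /gbbw/ — the longest permitted-onset suffix is /bw/; onset = /bw/, preceding coda = /gb/.
Result: kwoj.jus.wek.kwogb.bwos.
The first /j/ is in the coda of syllable 1 (/kwoj/).

1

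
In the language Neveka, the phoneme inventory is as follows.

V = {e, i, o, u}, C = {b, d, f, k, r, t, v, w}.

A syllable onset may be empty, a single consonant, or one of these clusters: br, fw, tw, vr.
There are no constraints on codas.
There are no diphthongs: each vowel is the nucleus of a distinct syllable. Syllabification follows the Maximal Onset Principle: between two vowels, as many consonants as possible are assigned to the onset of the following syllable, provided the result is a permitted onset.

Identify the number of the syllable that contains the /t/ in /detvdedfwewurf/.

1

Nuclei (vowels): e, e, e, u → 4 syllables.
/e…e/ gap (V1→V2): /tvd/; trying suffixes from longest down, /d/ is the first permitted one, so coda /tv/ | onset /d/.
/e…e/ gap (V2→V3): /dfw/ splits as /d/ + /fw/ (/fw/ is the longest suffix that is a licit onset).
/e…u/ gap (V3→V4): /w/ is a single consonant, so it becomes the next onset.
Putting it together: detv.ded.fwe.wurf.
The /t/ is in the coda of syllable 1 (/detv/).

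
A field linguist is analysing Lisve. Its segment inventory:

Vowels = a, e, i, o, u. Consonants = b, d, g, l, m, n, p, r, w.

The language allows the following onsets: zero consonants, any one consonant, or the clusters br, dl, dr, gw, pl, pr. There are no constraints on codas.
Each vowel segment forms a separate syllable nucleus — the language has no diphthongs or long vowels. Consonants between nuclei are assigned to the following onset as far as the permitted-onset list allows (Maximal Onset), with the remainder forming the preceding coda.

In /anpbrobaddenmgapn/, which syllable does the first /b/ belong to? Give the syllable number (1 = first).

Nuclei (vowels): a, o, a, e, a → 5 syllables.
/a…o/ gap (V1→V2): /npbr/ splits as /np/ + /br/ (/br/ is the longest suffix that is a licit onset).
/o…a/ gap (V2→V3): /b/ → onset of the next syllable (single consonants are always licit onsets).
/a…e/ gap (V3→V4): /dd/; trying suffixes from longest down, /d/ is the first permitted one, so coda /d/ | onset /d/.
/e…a/ gap (V4→V5): /nmg/ — longest licit onset from the right is /g/, leaving /nm/ as coda.
Putting it together: anp.bro.bad.denm.gapn.
The first /b/ is in the onset of syllable 2 (/bro/).

2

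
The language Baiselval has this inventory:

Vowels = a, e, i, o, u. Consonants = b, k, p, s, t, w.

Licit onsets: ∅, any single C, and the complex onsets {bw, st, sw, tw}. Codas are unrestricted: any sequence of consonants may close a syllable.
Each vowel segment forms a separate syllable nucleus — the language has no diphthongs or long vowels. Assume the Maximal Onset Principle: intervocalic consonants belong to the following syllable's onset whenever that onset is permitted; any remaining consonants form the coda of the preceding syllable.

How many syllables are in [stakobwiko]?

4

Vowels present: a, o, i, o; each is a nucleus, giving 4 syllables.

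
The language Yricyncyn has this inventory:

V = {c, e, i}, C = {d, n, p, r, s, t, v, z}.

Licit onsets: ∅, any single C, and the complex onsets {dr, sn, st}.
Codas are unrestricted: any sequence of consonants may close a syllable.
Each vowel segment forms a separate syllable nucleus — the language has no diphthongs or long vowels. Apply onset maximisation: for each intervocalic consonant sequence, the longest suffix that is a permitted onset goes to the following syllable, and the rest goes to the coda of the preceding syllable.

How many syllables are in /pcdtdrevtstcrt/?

Vowels present: c, e, c; each is a nucleus, giving 3 syllables.

3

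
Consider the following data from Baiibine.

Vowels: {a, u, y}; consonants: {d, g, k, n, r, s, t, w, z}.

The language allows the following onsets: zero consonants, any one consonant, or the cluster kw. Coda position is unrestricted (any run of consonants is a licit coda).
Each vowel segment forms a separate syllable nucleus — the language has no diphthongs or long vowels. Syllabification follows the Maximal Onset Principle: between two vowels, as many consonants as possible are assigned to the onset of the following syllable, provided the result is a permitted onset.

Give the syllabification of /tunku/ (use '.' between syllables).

tun.ku

The vowels are u, u — 2 nuclei, so 2 syllables.
Between /u/ (V1) and /u/ (V2): /nk/; trying suffixes from longest down, /k/ is the first permitted one, so coda /n/ | onset /k/.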